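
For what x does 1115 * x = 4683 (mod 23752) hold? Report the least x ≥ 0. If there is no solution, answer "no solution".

First find gcd(1115, 23752):
23752 = 21·1115 + 337
1115 = 3·337 + 104
337 = 3·104 + 25
104 = 4·25 + 4
25 = 6·4 + 1
4 = 4·1 + 0
gcd = 1, so a unique solution mod 23752 exists.
Back-substitute for the Bézout coefficients:
1 = 25 − 6·4
1 = −6·104 + 25·25
1 = 25·337 − 81·104
1 = −81·1115 + 268·337
1 = 268·23752 − 5709·1115
So 1115·(-5709) ≡ 1 (mod 23752), giving 1115⁻¹ ≡ 18043.
x ≡ 1115⁻¹·4683 ≡ 18043·4683 ≡ 9505 (mod 23752).

9505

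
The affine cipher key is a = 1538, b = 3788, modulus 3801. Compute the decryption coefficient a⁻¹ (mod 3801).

2894

gcd(3801, 1538) by repeated division:
3801 = 2·1538 + 725
1538 = 2·725 + 88
725 = 8·88 + 21
88 = 4·21 + 4
21 = 5·4 + 1
4 = 4·1 + 0
Since gcd(1538, 3801) = 1, back-substitute to write 1 as a combination:
1 = 21 − 5·4
1 = −5·88 + 21·21
1 = 21·725 − 173·88
1 = −173·1538 + 367·725
1 = 367·3801 − 907·1538
Thus 1538·(-907) ≡ 1 (mod 3801); reducing, -907 mod 3801 = 2894.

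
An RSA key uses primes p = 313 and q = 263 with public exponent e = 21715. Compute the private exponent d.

φ(n) = (p−1)(q−1) = 312·262 = 81744.
Need d with 21715·d ≡ 1 (mod 81744). Apply the extended Euclidean algorithm:
81744 = 3·21715 + 16599
21715 = 1·16599 + 5116
16599 = 3·5116 + 1251
5116 = 4·1251 + 112
1251 = 11·112 + 19
112 = 5·19 + 17
19 = 1·17 + 2
17 = 8·2 + 1
2 = 2·1 + 0
Back-substitute:
1 = 17 − 8·2
1 = −8·19 + 9·17
1 = 9·112 − 53·19
1 = −53·1251 + 592·112
1 = 592·5116 − 2421·1251
1 = −2421·16599 + 7855·5116
1 = 7855·21715 − 10276·16599
1 = −10276·81744 + 38683·21715
So 21715·38683 ≡ 1 (mod 81744), hence d = 38683.

38683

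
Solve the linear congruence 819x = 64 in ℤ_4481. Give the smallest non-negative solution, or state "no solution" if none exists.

301

First find gcd(819, 4481):
4481 = 5*819 + 386
819 = 2*386 + 47
386 = 8*47 + 10
47 = 4*10 + 7
10 = 1*7 + 3
7 = 2*3 + 1
3 = 3*1 + 0
gcd = 1, so a unique solution mod 4481 exists.
Back-substitute for the Bézout coefficients:
1 = 7 − 2·3
1 = −2·10 + 3·7
1 = 3·47 − 14·10
1 = −14·386 + 115·47
1 = 115·819 − 244·386
1 = −244·4481 + 1335·819
So 819·(1335) ≡ 1 (mod 4481), giving 819⁻¹ ≡ 1335.
x ≡ 819⁻¹·64 ≡ 1335·64 ≡ 301 (mod 4481).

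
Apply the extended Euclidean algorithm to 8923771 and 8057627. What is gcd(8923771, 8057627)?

Apply Euclid's algorithm to 8923771 and 8057627:
8923771 = 1*8057627 + 866144
8057627 = 9*866144 + 262331
866144 = 3*262331 + 79151
262331 = 3*79151 + 24878
79151 = 3*24878 + 4517
24878 = 5*4517 + 2293
4517 = 1*2293 + 2224
2293 = 1*2224 + 69
2224 = 32*69 + 16
69 = 4*16 + 5
16 = 3*5 + 1
5 = 5*1 + 0
gcd(8923771, 8057627) = 1.
Working backward:
1 = 16 − 3·5
1 = −3·69 + 13·16
1 = 13·2224 − 419·69
1 = −419·2293 + 432·2224
1 = 432·4517 − 851·2293
1 = −851·24878 + 4687·4517
1 = 4687·79151 − 14912·24878
1 = −14912·262331 + 49423·79151
1 = 49423·866144 − 163181·262331
1 = −163181·8057627 + 1518052·866144
1 = 1518052·8923771 − 1681233·8057627
So 1 = (1518052)·8923771 + (-1681233)·8057627.

1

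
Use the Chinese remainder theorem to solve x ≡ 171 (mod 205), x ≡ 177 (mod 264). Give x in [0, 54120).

50601

Write x = 171 + 205·k. Then 205·k ≡ 177 − 171 ≡ 6 (mod 264).
Need 205⁻¹ mod 264. Extended Euclid on (264, 205):
264 = 1×205 + 59
205 = 3×59 + 28
59 = 2×28 + 3
28 = 9×3 + 1
3 = 3×1 + 0
Back-substitute:
1 = 28 − 9·3
1 = −9·59 + 19·28
1 = 19·205 − 66·59
1 = −66·264 + 85·205
205⁻¹ ≡ 85 (mod 264), so k ≡ 85·6 ≡ 246 (mod 264).
x = 171 + 205·246 = 50601.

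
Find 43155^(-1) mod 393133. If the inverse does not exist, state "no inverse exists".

311901

Extended Euclidean algorithm:
393133 = 9×43155 + 4738
43155 = 9×4738 + 513
4738 = 9×513 + 121
513 = 4×121 + 29
121 = 4×29 + 5
29 = 5×5 + 4
5 = 1×4 + 1
4 = 4×1 + 0
The gcd is 1. Working backward:
1 = 5 − 4
1 = −29 + 6·5
1 = 6·121 − 25·29
1 = −25·513 + 106·121
1 = 106·4738 − 979·513
1 = −979·43155 + 8917·4738
1 = 8917·393133 − 81232·43155
Thus 43155·(-81232) ≡ 1 (mod 393133); reducing, -81232 mod 393133 = 311901.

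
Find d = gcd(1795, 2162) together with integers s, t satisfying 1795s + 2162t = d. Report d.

1

Repeated division:
2162 = 1*1795 + 367
1795 = 4*367 + 327
367 = 1*327 + 40
327 = 8*40 + 7
40 = 5*7 + 5
7 = 1*5 + 2
5 = 2*2 + 1
2 = 2*1 + 0
gcd(1795, 2162) = 1.
Back-substituting:
1 = 5 − 2·2
1 = −2·7 + 3·5
1 = 3·40 − 17·7
1 = −17·327 + 139·40
1 = 139·367 − 156·327
1 = −156·1795 + 763·367
1 = 763·2162 − 919·1795
So 1 = (763)·2162 + (-919)·1795.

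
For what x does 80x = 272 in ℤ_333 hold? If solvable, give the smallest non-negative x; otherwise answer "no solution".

First find gcd(80, 333):
333 = 4×80 + 13
80 = 6×13 + 2
13 = 6×2 + 1
2 = 2×1 + 0
gcd = 1, so a unique solution mod 333 exists.
Back-substitute for the Bézout coefficients:
1 = 13 − 6·2
1 = −6·80 + 37·13
1 = 37·333 − 154·80
So 80·(-154) ≡ 1 (mod 333), giving 80⁻¹ ≡ 179.
x ≡ 80⁻¹·272 ≡ 179·272 ≡ 70 (mod 333).

70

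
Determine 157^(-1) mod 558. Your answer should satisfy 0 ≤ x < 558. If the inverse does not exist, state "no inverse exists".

295

Apply the Euclidean algorithm to 558 and 157:
558 = 3*157 + 87
157 = 1*87 + 70
87 = 1*70 + 17
70 = 4*17 + 2
17 = 8*2 + 1
2 = 2*1 + 0
gcd = 1, so the inverse exists. Back-substitute:
1 = 17 − 8·2
1 = −8·70 + 33·17
1 = 33·87 − 41·70
1 = −41·157 + 74·87
1 = 74·558 − 263·157
Hence 157⁻¹ ≡ -263 ≡ 295 (mod 558).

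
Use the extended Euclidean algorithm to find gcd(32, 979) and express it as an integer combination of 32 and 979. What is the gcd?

1

Euclidean algorithm:
979 = 30*32 + 19
32 = 1*19 + 13
19 = 1*13 + 6
13 = 2*6 + 1
6 = 6*1 + 0
gcd(32, 979) = 1.
Working backward:
1 = 13 − 2·6
1 = −2·19 + 3·13
1 = 3·32 − 5·19
1 = −5·979 + 153·32
So 1 = (-5)·979 + (153)·32.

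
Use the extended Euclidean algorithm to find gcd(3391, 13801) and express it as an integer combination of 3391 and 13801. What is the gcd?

1

Euclidean algorithm:
13801 = 4·3391 + 237
3391 = 14·237 + 73
237 = 3·73 + 18
73 = 4·18 + 1
18 = 18·1 + 0
gcd(3391, 13801) = 1.
Express as a combination:
1 = 73 − 4·18
1 = −4·237 + 13·73
1 = 13·3391 − 186·237
1 = −186·13801 + 757·3391
So 1 = (-186)·13801 + (757)·3391.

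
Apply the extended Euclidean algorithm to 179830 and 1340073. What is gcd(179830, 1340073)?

Repeated division:
1340073 = 7*179830 + 81263
179830 = 2*81263 + 17304
81263 = 4*17304 + 12047
17304 = 1*12047 + 5257
12047 = 2*5257 + 1533
5257 = 3*1533 + 658
1533 = 2*658 + 217
658 = 3*217 + 7
217 = 31*7 + 0
gcd(179830, 1340073) = 7.
Express as a combination:
7 = 658 − 3·217
7 = −3·1533 + 7·658
7 = 7·5257 − 24·1533
7 = −24·12047 + 55·5257
7 = 55·17304 − 79·12047
7 = −79·81263 + 371·17304
7 = 371·179830 − 821·81263
7 = −821·1340073 + 6118·179830
So 7 = (-821)·1340073 + (6118)·179830.

7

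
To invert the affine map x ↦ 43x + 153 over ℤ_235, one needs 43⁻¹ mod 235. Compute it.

82

Apply the Euclidean algorithm to 235 and 43:
235 = 5·43 + 20
43 = 2·20 + 3
20 = 6·3 + 2
3 = 1·2 + 1
2 = 2·1 + 0
Since gcd(43, 235) = 1, back-substitute to write 1 as a combination:
1 = 3 − 2
1 = −20 + 7·3
1 = 7·43 − 15·20
1 = −15·235 + 82·43
So 43·82 ≡ 1 (mod 235).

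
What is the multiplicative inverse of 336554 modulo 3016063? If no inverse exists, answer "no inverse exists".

1318171

Extended Euclidean algorithm:
3016063 = 8·336554 + 323631
336554 = 1·323631 + 12923
323631 = 25·12923 + 556
12923 = 23·556 + 135
556 = 4·135 + 16
135 = 8·16 + 7
16 = 2·7 + 2
7 = 3·2 + 1
2 = 2·1 + 0
Since gcd(336554, 3016063) = 1, back-substitute to write 1 as a combination:
1 = 7 − 3·2
1 = −3·16 + 7·7
1 = 7·135 − 59·16
1 = −59·556 + 243·135
1 = 243·12923 − 5648·556
1 = −5648·323631 + 141443·12923
1 = 141443·336554 − 147091·323631
1 = −147091·3016063 + 1318171·336554
So 336554·1318171 ≡ 1 (mod 3016063).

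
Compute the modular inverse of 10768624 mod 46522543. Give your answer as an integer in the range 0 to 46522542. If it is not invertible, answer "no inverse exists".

Run Euclid on (46522543, 10768624):
46522543 = 4·10768624 + 3448047
10768624 = 3·3448047 + 424483
3448047 = 8·424483 + 52183
424483 = 8·52183 + 7019
52183 = 7·7019 + 3050
7019 = 2·3050 + 919
3050 = 3·919 + 293
919 = 3·293 + 40
293 = 7·40 + 13
40 = 3·13 + 1
13 = 13·1 + 0
gcd = 1, so the inverse exists. Back-substitute:
1 = 40 − 3·13
1 = −3·293 + 22·40
1 = 22·919 − 69·293
1 = −69·3050 + 229·919
1 = 229·7019 − 527·3050
1 = −527·52183 + 3918·7019
1 = 3918·424483 − 31871·52183
1 = −31871·3448047 + 258886·424483
1 = 258886·10768624 − 808529·3448047
1 = −808529·46522543 + 3493002·10768624
So 10768624·3493002 ≡ 1 (mod 46522543).

3493002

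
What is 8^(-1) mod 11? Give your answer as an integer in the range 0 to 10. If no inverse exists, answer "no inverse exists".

Extended Euclidean algorithm:
11 = 1×8 + 3
8 = 2×3 + 2
3 = 1×2 + 1
2 = 2×1 + 0
Since gcd(8, 11) = 1, back-substitute to write 1 as a combination:
1 = 3 − 2
1 = −8 + 3·3
1 = 3·11 − 4·8
Hence 8⁻¹ ≡ -4 ≡ 7 (mod 11).

7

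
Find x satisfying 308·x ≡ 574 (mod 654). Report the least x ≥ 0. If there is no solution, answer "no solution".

314

First find gcd(308, 654):
654 = 2×308 + 38
308 = 8×38 + 4
38 = 9×4 + 2
4 = 2×2 + 0
gcd = 2 and 2 | 574, so solutions exist. Divide through by 2: 154x ≡ 287 (mod 327).
Now find 154⁻¹ mod 327:
327 = 2×154 + 19
154 = 8×19 + 2
19 = 9×2 + 1
2 = 2×1 + 0
Back-substitute:
1 = 19 − 9·2
1 = −9·154 + 73·19
1 = 73·327 − 155·154
So 154·(-155) ≡ 1 (mod 327), i.e. 154⁻¹ ≡ 172.
Then x ≡ 172·287 ≡ 314 (mod 327); the smallest non-negative solution is x = 314.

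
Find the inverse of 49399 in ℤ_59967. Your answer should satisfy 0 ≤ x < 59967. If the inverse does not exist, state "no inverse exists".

Apply the Euclidean algorithm to 59967 and 49399:
59967 = 1·49399 + 10568
49399 = 4·10568 + 7127
10568 = 1·7127 + 3441
7127 = 2·3441 + 245
3441 = 14·245 + 11
245 = 22·11 + 3
11 = 3·3 + 2
3 = 1·2 + 1
2 = 2·1 + 0
Since gcd(49399, 59967) = 1, back-substitute to write 1 as a combination:
1 = 3 − 2
1 = −11 + 4·3
1 = 4·245 − 89·11
1 = −89·3441 + 1250·245
1 = 1250·7127 − 2589·3441
1 = −2589·10568 + 3839·7127
1 = 3839·49399 − 17945·10568
1 = −17945·59967 + 21784·49399
So 49399·21784 ≡ 1 (mod 59967).

21784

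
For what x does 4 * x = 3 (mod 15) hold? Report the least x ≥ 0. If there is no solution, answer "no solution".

12

First find gcd(4, 15):
15 = 3×4 + 3
4 = 1×3 + 1
3 = 3×1 + 0
gcd = 1, so a unique solution mod 15 exists.
Back-substitute for the Bézout coefficients:
1 = 4 − 3
1 = −15 + 4·4
So 4·(4) ≡ 1 (mod 15), giving 4⁻¹ ≡ 4.
x ≡ 4⁻¹·3 ≡ 4·3 ≡ 12 (mod 15).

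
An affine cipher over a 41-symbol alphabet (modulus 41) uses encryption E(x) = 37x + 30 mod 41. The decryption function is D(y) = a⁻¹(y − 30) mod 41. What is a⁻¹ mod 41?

10

Run Euclid on (41, 37):
41 = 1*37 + 4
37 = 9*4 + 1
4 = 4*1 + 0
Since gcd(37, 41) = 1, back-substitute to write 1 as a combination:
1 = 37 − 9·4
1 = −9·41 + 10·37
So 37·10 ≡ 1 (mod 41).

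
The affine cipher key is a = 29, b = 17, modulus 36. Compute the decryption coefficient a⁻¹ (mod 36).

Apply the Euclidean algorithm to 36 and 29:
36 = 1·29 + 7
29 = 4·7 + 1
7 = 7·1 + 0
Since gcd(29, 36) = 1, back-substitute to write 1 as a combination:
1 = 29 − 4·7
1 = −4·36 + 5·29
So 29·5 ≡ 1 (mod 36).

5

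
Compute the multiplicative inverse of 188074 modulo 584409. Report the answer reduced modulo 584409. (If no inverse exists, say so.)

62821

gcd(584409, 188074) by repeated division:
584409 = 3·188074 + 20187
188074 = 9·20187 + 6391
20187 = 3·6391 + 1014
6391 = 6·1014 + 307
1014 = 3·307 + 93
307 = 3·93 + 28
93 = 3·28 + 9
28 = 3·9 + 1
9 = 9·1 + 0
The gcd is 1. Working backward:
1 = 28 − 3·9
1 = −3·93 + 10·28
1 = 10·307 − 33·93
1 = −33·1014 + 109·307
1 = 109·6391 − 687·1014
1 = −687·20187 + 2170·6391
1 = 2170·188074 − 20217·20187
1 = −20217·584409 + 62821·188074
So 188074·62821 ≡ 1 (mod 584409).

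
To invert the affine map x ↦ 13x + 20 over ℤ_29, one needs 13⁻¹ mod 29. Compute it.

9

Extended Euclidean algorithm:
29 = 2×13 + 3
13 = 4×3 + 1
3 = 3×1 + 0
Since gcd(13, 29) = 1, back-substitute to write 1 as a combination:
1 = 13 − 4·3
1 = −4·29 + 9·13
So 13·9 ≡ 1 (mod 29).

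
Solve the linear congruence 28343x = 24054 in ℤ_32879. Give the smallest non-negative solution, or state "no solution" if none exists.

no solution

gcd(28343, 32879):
32879 = 1*28343 + 4536
28343 = 6*4536 + 1127
4536 = 4*1127 + 28
1127 = 40*28 + 7
28 = 4*7 + 0
gcd = 7, but 7 ∤ 24054, so the congruence has no solution.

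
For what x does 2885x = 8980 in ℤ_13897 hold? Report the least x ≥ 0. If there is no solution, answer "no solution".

822

First find gcd(2885, 13897):
13897 = 4×2885 + 2357
2885 = 1×2357 + 528
2357 = 4×528 + 245
528 = 2×245 + 38
245 = 6×38 + 17
38 = 2×17 + 4
17 = 4×4 + 1
4 = 4×1 + 0
gcd = 1, so a unique solution mod 13897 exists.
Back-substitute for the Bézout coefficients:
1 = 17 − 4·4
1 = −4·38 + 9·17
1 = 9·245 − 58·38
1 = −58·528 + 125·245
1 = 125·2357 − 558·528
1 = −558·2885 + 683·2357
1 = 683·13897 − 3290·2885
So 2885·(-3290) ≡ 1 (mod 13897), giving 2885⁻¹ ≡ 10607.
x ≡ 2885⁻¹·8980 ≡ 10607·8980 ≡ 822 (mod 13897).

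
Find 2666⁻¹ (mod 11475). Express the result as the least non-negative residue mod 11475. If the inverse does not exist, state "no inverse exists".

2561

Extended Euclidean algorithm:
11475 = 4×2666 + 811
2666 = 3×811 + 233
811 = 3×233 + 112
233 = 2×112 + 9
112 = 12×9 + 4
9 = 2×4 + 1
4 = 4×1 + 0
Since gcd(2666, 11475) = 1, back-substitute to write 1 as a combination:
1 = 9 − 2·4
1 = −2·112 + 25·9
1 = 25·233 − 52·112
1 = −52·811 + 181·233
1 = 181·2666 − 595·811
1 = −595·11475 + 2561·2666
So 2666·2561 ≡ 1 (mod 11475).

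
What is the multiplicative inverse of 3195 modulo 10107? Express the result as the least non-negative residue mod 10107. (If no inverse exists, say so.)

no inverse exists

Euclidean algorithm on 10107, 3195:
10107 = 3*3195 + 522
3195 = 6*522 + 63
522 = 8*63 + 18
63 = 3*18 + 9
18 = 2*9 + 0
The gcd is 9, not 1, hence no inverse exists.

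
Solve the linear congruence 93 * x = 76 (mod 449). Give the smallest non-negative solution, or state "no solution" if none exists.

136

First find gcd(93, 449):
449 = 4*93 + 77
93 = 1*77 + 16
77 = 4*16 + 13
16 = 1*13 + 3
13 = 4*3 + 1
3 = 3*1 + 0
gcd = 1, so a unique solution mod 449 exists.
Back-substitute for the Bézout coefficients:
1 = 13 − 4·3
1 = −4·16 + 5·13
1 = 5·77 − 24·16
1 = −24·93 + 29·77
1 = 29·449 − 140·93
So 93·(-140) ≡ 1 (mod 449), giving 93⁻¹ ≡ 309.
x ≡ 93⁻¹·76 ≡ 309·76 ≡ 136 (mod 449).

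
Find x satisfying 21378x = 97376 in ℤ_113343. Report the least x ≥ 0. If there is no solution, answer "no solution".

gcd(21378, 113343):
113343 = 5*21378 + 6453
21378 = 3*6453 + 2019
6453 = 3*2019 + 396
2019 = 5*396 + 39
396 = 10*39 + 6
39 = 6*6 + 3
6 = 2*3 + 0
gcd = 3, but 3 ∤ 97376, so the congruence has no solution.

no solution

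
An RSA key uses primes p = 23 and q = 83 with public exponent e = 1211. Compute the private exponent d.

φ(n) = (p−1)(q−1) = 22·82 = 1804.
Need d with 1211·d ≡ 1 (mod 1804). Apply the extended Euclidean algorithm:
1804 = 1×1211 + 593
1211 = 2×593 + 25
593 = 23×25 + 18
25 = 1×18 + 7
18 = 2×7 + 4
7 = 1×4 + 3
4 = 1×3 + 1
3 = 3×1 + 0
Back-substitute:
1 = 4 − 3
1 = −7 + 2·4
1 = 2·18 − 5·7
1 = −5·25 + 7·18
1 = 7·593 − 166·25
1 = −166·1211 + 339·593
1 = 339·1804 − 505·1211
So 1211·(-505) ≡ 1 (mod 1804), hence d ≡ -505 ≡ 1299 (mod 1804).

1299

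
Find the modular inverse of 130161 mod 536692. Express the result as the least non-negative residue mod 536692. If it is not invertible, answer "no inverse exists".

126849

Extended Euclidean algorithm:
536692 = 4·130161 + 16048
130161 = 8·16048 + 1777
16048 = 9·1777 + 55
1777 = 32·55 + 17
55 = 3·17 + 4
17 = 4·4 + 1
4 = 4·1 + 0
Since gcd(130161, 536692) = 1, back-substitute to write 1 as a combination:
1 = 17 − 4·4
1 = −4·55 + 13·17
1 = 13·1777 − 420·55
1 = −420·16048 + 3793·1777
1 = 3793·130161 − 30764·16048
1 = −30764·536692 + 126849·130161
So 130161·126849 ≡ 1 (mod 536692).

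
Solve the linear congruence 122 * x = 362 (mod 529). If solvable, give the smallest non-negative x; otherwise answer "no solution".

First find gcd(122, 529):
529 = 4*122 + 41
122 = 2*41 + 40
41 = 1*40 + 1
40 = 40*1 + 0
gcd = 1, so a unique solution mod 529 exists.
Back-substitute for the Bézout coefficients:
1 = 41 − 40
1 = −122 + 3·41
1 = 3·529 − 13·122
So 122·(-13) ≡ 1 (mod 529), giving 122⁻¹ ≡ 516.
x ≡ 122⁻¹·362 ≡ 516·362 ≡ 55 (mod 529).

55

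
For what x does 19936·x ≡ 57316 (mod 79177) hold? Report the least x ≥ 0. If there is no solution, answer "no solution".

First find gcd(19936, 79177):
79177 = 3*19936 + 19369
19936 = 1*19369 + 567
19369 = 34*567 + 91
567 = 6*91 + 21
91 = 4*21 + 7
21 = 3*7 + 0
gcd = 7 and 7 | 57316, so solutions exist. Divide through by 7: 2848x ≡ 8188 (mod 11311).
Now find 2848⁻¹ mod 11311:
11311 = 3×2848 + 2767
2848 = 1×2767 + 81
2767 = 34×81 + 13
81 = 6×13 + 3
13 = 4×3 + 1
3 = 3×1 + 0
Back-substitute:
1 = 13 − 4·3
1 = −4·81 + 25·13
1 = 25·2767 − 854·81
1 = −854·2848 + 879·2767
1 = 879·11311 − 3491·2848
So 2848·(-3491) ≡ 1 (mod 11311), i.e. 2848⁻¹ ≡ 7820.
Then x ≡ 7820·8188 ≡ 9900 (mod 11311); the smallest non-negative solution is x = 9900.

9900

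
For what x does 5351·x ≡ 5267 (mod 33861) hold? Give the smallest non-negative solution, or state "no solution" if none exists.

First find gcd(5351, 33861):
33861 = 6*5351 + 1755
5351 = 3*1755 + 86
1755 = 20*86 + 35
86 = 2*35 + 16
35 = 2*16 + 3
16 = 5*3 + 1
3 = 3*1 + 0
gcd = 1, so a unique solution mod 33861 exists.
Back-substitute for the Bézout coefficients:
1 = 16 − 5·3
1 = −5·35 + 11·16
1 = 11·86 − 27·35
1 = −27·1755 + 551·86
1 = 551·5351 − 1680·1755
1 = −1680·33861 + 10631·5351
So 5351·(10631) ≡ 1 (mod 33861), giving 5351⁻¹ ≡ 10631.
x ≡ 5351⁻¹·5267 ≡ 10631·5267 ≡ 21244 (mod 33861).

21244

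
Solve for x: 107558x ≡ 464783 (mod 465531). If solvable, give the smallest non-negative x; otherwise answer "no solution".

First find gcd(107558, 465531):
465531 = 4·107558 + 35299
107558 = 3·35299 + 1661
35299 = 21·1661 + 418
1661 = 3·418 + 407
418 = 1·407 + 11
407 = 37·11 + 0
gcd = 11 and 11 | 464783, so solutions exist. Divide through by 11: 9778x ≡ 42253 (mod 42321).
Now find 9778⁻¹ mod 42321:
42321 = 4·9778 + 3209
9778 = 3·3209 + 151
3209 = 21·151 + 38
151 = 3·38 + 37
38 = 1·37 + 1
37 = 37·1 + 0
Back-substitute:
1 = 38 − 37
1 = −151 + 4·38
1 = 4·3209 − 85·151
1 = −85·9778 + 259·3209
1 = 259·42321 − 1121·9778
So 9778·(-1121) ≡ 1 (mod 42321), i.e. 9778⁻¹ ≡ 41200.
Then x ≡ 41200·42253 ≡ 33907 (mod 42321); the smallest non-negative solution is x = 33907.

33907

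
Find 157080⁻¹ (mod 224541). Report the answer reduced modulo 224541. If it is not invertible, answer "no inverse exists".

Euclidean algorithm on 224541, 157080:
224541 = 1*157080 + 67461
157080 = 2*67461 + 22158
67461 = 3*22158 + 987
22158 = 22*987 + 444
987 = 2*444 + 99
444 = 4*99 + 48
99 = 2*48 + 3
48 = 16*3 + 0
The gcd is 3, not 1, hence no inverse exists.

no inverse exists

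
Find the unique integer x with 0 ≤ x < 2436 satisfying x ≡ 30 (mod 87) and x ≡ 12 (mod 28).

1944

Write x = 30 + 87·k. Then 87·k ≡ 12 − 30 ≡ 10 (mod 28).
Need 87⁻¹ mod 28. Extended Euclid on (28, 3):
28 = 9×3 + 1
3 = 3×1 + 0
Back-substitute:
1 = 28 − 9·3
87⁻¹ ≡ 19 (mod 28), so k ≡ 19·10 ≡ 22 (mod 28).
x = 30 + 87·22 = 1944.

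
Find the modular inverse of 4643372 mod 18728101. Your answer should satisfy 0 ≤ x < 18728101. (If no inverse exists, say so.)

13032984

Run Euclid on (18728101, 4643372):
18728101 = 4*4643372 + 154613
4643372 = 30*154613 + 4982
154613 = 31*4982 + 171
4982 = 29*171 + 23
171 = 7*23 + 10
23 = 2*10 + 3
10 = 3*3 + 1
3 = 3*1 + 0
Since gcd(4643372, 18728101) = 1, back-substitute to write 1 as a combination:
1 = 10 − 3·3
1 = −3·23 + 7·10
1 = 7·171 − 52·23
1 = −52·4982 + 1515·171
1 = 1515·154613 − 47017·4982
1 = −47017·4643372 + 1412025·154613
1 = 1412025·18728101 − 5695117·4643372
So 4643372·(-5695117) ≡ 1 (mod 18728101), and -5695117 ≡ 13032984 (mod 18728101).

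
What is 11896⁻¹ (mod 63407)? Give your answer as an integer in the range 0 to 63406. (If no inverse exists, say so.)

14887

Run Euclid on (63407, 11896):
63407 = 5·11896 + 3927
11896 = 3·3927 + 115
3927 = 34·115 + 17
115 = 6·17 + 13
17 = 1·13 + 4
13 = 3·4 + 1
4 = 4·1 + 0
Since gcd(11896, 63407) = 1, back-substitute to write 1 as a combination:
1 = 13 − 3·4
1 = −3·17 + 4·13
1 = 4·115 − 27·17
1 = −27·3927 + 922·115
1 = 922·11896 − 2793·3927
1 = −2793·63407 + 14887·11896
So 11896·14887 ≡ 1 (mod 63407).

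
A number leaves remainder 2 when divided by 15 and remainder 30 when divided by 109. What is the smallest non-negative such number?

Write x = 2 + 15·k. Then 15·k ≡ 30 − 2 ≡ 28 (mod 109).
Need 15⁻¹ mod 109. Extended Euclid on (109, 15):
109 = 7·15 + 4
15 = 3·4 + 3
4 = 1·3 + 1
3 = 3·1 + 0
Back-substitute:
1 = 4 − 3
1 = −15 + 4·4
1 = 4·109 − 29·15
15⁻¹ ≡ 80 (mod 109), so k ≡ 80·28 ≡ 60 (mod 109).
x = 2 + 15·60 = 902.

902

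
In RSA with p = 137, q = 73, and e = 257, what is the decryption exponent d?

φ(n) = (p−1)(q−1) = 136·72 = 9792.
Need d with 257·d ≡ 1 (mod 9792). Apply the extended Euclidean algorithm:
9792 = 38*257 + 26
257 = 9*26 + 23
26 = 1*23 + 3
23 = 7*3 + 2
3 = 1*2 + 1
2 = 2*1 + 0
Back-substitute:
1 = 3 − 2
1 = −23 + 8·3
1 = 8·26 − 9·23
1 = −9·257 + 89·26
1 = 89·9792 − 3391·257
So 257·(-3391) ≡ 1 (mod 9792), hence d ≡ -3391 ≡ 6401 (mod 9792).

6401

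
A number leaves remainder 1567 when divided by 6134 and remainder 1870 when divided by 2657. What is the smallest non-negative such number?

15526721

Write x = 1567 + 6134·k. Then 6134·k ≡ 1870 − 1567 ≡ 303 (mod 2657).
Need 6134⁻¹ mod 2657. Extended Euclid on (2657, 820):
2657 = 3·820 + 197
820 = 4·197 + 32
197 = 6·32 + 5
32 = 6·5 + 2
5 = 2·2 + 1
2 = 2·1 + 0
Back-substitute:
1 = 5 − 2·2
1 = −2·32 + 13·5
1 = 13·197 − 80·32
1 = −80·820 + 333·197
1 = 333·2657 − 1079·820
6134⁻¹ ≡ 1578 (mod 2657), so k ≡ 1578·303 ≡ 2531 (mod 2657).
x = 1567 + 6134·2531 = 15526721.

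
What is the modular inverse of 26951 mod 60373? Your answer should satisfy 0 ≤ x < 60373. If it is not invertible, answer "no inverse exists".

Apply the Euclidean algorithm to 60373 and 26951:
60373 = 2×26951 + 6471
26951 = 4×6471 + 1067
6471 = 6×1067 + 69
1067 = 15×69 + 32
69 = 2×32 + 5
32 = 6×5 + 2
5 = 2×2 + 1
2 = 2×1 + 0
The gcd is 1. Working backward:
1 = 5 − 2·2
1 = −2·32 + 13·5
1 = 13·69 − 28·32
1 = −28·1067 + 433·69
1 = 433·6471 − 2626·1067
1 = −2626·26951 + 10937·6471
1 = 10937·60373 − 24500·26951
So 26951·(-24500) ≡ 1 (mod 60373), and -24500 ≡ 35873 (mod 60373).

35873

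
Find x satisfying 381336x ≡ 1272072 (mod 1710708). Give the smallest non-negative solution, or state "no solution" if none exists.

First find gcd(381336, 1710708):
1710708 = 4×381336 + 185364
381336 = 2×185364 + 10608
185364 = 17×10608 + 5028
10608 = 2×5028 + 552
5028 = 9×552 + 60
552 = 9×60 + 12
60 = 5×12 + 0
gcd = 12 and 12 | 1272072, so solutions exist. Divide through by 12: 31778x ≡ 106006 (mod 142559).
Now find 31778⁻¹ mod 142559:
142559 = 4·31778 + 15447
31778 = 2·15447 + 884
15447 = 17·884 + 419
884 = 2·419 + 46
419 = 9·46 + 5
46 = 9·5 + 1
5 = 5·1 + 0
Back-substitute:
1 = 46 − 9·5
1 = −9·419 + 82·46
1 = 82·884 − 173·419
1 = −173·15447 + 3023·884
1 = 3023·31778 − 6219·15447
1 = −6219·142559 + 27899·31778
So 31778⁻¹ ≡ 27899 (mod 142559).
Then x ≡ 27899·106006 ≡ 74939 (mod 142559); the smallest non-negative solution is x = 74939.

74939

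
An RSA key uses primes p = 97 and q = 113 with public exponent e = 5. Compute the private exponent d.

φ(n) = (p−1)(q−1) = 96·112 = 10752.
Need d with 5·d ≡ 1 (mod 10752). Apply the extended Euclidean algorithm:
10752 = 2150·5 + 2
5 = 2·2 + 1
2 = 2·1 + 0
Back-substitute:
1 = 5 − 2·2
1 = −2·10752 + 4301·5
So 5·4301 ≡ 1 (mod 10752), hence d = 4301.

4301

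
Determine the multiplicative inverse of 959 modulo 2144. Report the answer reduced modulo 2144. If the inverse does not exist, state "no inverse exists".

Extended Euclidean algorithm:
2144 = 2·959 + 226
959 = 4·226 + 55
226 = 4·55 + 6
55 = 9·6 + 1
6 = 6·1 + 0
gcd = 1, so the inverse exists. Back-substitute:
1 = 55 − 9·6
1 = −9·226 + 37·55
1 = 37·959 − 157·226
1 = −157·2144 + 351·959
So 959·351 ≡ 1 (mod 2144).

351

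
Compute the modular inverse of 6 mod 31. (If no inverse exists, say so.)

26

Run Euclid on (31, 6):
31 = 5×6 + 1
6 = 6×1 + 0
gcd = 1, so the inverse exists. Back-substitute:
1 = 31 − 5·6
Thus 6·(-5) ≡ 1 (mod 31); reducing, -5 mod 31 = 26.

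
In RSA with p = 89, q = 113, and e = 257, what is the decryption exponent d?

φ(n) = (p−1)(q−1) = 88·112 = 9856.
Need d with 257·d ≡ 1 (mod 9856). Apply the extended Euclidean algorithm:
9856 = 38×257 + 90
257 = 2×90 + 77
90 = 1×77 + 13
77 = 5×13 + 12
13 = 1×12 + 1
12 = 12×1 + 0
Back-substitute:
1 = 13 − 12
1 = −77 + 6·13
1 = 6·90 − 7·77
1 = −7·257 + 20·90
1 = 20·9856 − 767·257
So 257·(-767) ≡ 1 (mod 9856), hence d ≡ -767 ≡ 9089 (mod 9856).

9089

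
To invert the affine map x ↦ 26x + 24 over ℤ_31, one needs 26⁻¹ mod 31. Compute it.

gcd(31, 26) by repeated division:
31 = 1×26 + 5
26 = 5×5 + 1
5 = 5×1 + 0
The gcd is 1. Working backward:
1 = 26 − 5·5
1 = −5·31 + 6·26
So 26·6 ≡ 1 (mod 31).

6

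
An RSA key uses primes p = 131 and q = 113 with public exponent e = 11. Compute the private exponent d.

φ(n) = (p−1)(q−1) = 130·112 = 14560.
Need d with 11·d ≡ 1 (mod 14560). Apply the extended Euclidean algorithm:
14560 = 1323×11 + 7
11 = 1×7 + 4
7 = 1×4 + 3
4 = 1×3 + 1
3 = 3×1 + 0
Back-substitute:
1 = 4 − 3
1 = −7 + 2·4
1 = 2·11 − 3·7
1 = −3·14560 + 3971·11
So 11·3971 ≡ 1 (mod 14560), hence d = 3971.

3971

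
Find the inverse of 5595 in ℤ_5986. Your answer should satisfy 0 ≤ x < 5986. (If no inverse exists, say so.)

5343

Apply the Euclidean algorithm to 5986 and 5595:
5986 = 1×5595 + 391
5595 = 14×391 + 121
391 = 3×121 + 28
121 = 4×28 + 9
28 = 3×9 + 1
9 = 9×1 + 0
The gcd is 1. Working backward:
1 = 28 − 3·9
1 = −3·121 + 13·28
1 = 13·391 − 42·121
1 = −42·5595 + 601·391
1 = 601·5986 − 643·5595
Hence 5595⁻¹ ≡ -643 ≡ 5343 (mod 5986).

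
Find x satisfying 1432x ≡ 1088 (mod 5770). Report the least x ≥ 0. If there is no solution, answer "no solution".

First find gcd(1432, 5770):
5770 = 4*1432 + 42
1432 = 34*42 + 4
42 = 10*4 + 2
4 = 2*2 + 0
gcd = 2 and 2 | 1088, so solutions exist. Divide through by 2: 716x ≡ 544 (mod 2885).
Now find 716⁻¹ mod 2885:
2885 = 4*716 + 21
716 = 34*21 + 2
21 = 10*2 + 1
2 = 2*1 + 0
Back-substitute:
1 = 21 − 10·2
1 = −10·716 + 341·21
1 = 341·2885 − 1374·716
So 716·(-1374) ≡ 1 (mod 2885), i.e. 716⁻¹ ≡ 1511.
Then x ≡ 1511·544 ≡ 2644 (mod 2885); the smallest non-negative solution is x = 2644.

2644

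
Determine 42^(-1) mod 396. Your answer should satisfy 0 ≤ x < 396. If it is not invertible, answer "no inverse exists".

no inverse exists

Compute gcd(42, 396):
396 = 9×42 + 18
42 = 2×18 + 6
18 = 3×6 + 0
The gcd is 6, not 1, hence no inverse exists.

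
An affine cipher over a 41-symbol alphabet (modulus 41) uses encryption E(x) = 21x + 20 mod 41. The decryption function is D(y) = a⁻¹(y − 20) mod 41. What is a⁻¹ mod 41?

gcd(41, 21) by repeated division:
41 = 1×21 + 20
21 = 1×20 + 1
20 = 20×1 + 0
Since gcd(21, 41) = 1, back-substitute to write 1 as a combination:
1 = 21 − 20
1 = −41 + 2·21
So 21·2 ≡ 1 (mod 41).

2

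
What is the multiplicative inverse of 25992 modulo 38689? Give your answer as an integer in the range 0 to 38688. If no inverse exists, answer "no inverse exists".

26720

gcd(38689, 25992) by repeated division:
38689 = 1*25992 + 12697
25992 = 2*12697 + 598
12697 = 21*598 + 139
598 = 4*139 + 42
139 = 3*42 + 13
42 = 3*13 + 3
13 = 4*3 + 1
3 = 3*1 + 0
gcd = 1, so the inverse exists. Back-substitute:
1 = 13 − 4·3
1 = −4·42 + 13·13
1 = 13·139 − 43·42
1 = −43·598 + 185·139
1 = 185·12697 − 3928·598
1 = −3928·25992 + 8041·12697
1 = 8041·38689 − 11969·25992
Thus 25992·(-11969) ≡ 1 (mod 38689); reducing, -11969 mod 38689 = 26720.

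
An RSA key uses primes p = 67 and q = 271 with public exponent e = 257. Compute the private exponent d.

φ(n) = (p−1)(q−1) = 66·270 = 17820.
Need d with 257·d ≡ 1 (mod 17820). Apply the extended Euclidean algorithm:
17820 = 69×257 + 87
257 = 2×87 + 83
87 = 1×83 + 4
83 = 20×4 + 3
4 = 1×3 + 1
3 = 3×1 + 0
Back-substitute:
1 = 4 − 3
1 = −83 + 21·4
1 = 21·87 − 22·83
1 = −22·257 + 65·87
1 = 65·17820 − 4507·257
So 257·(-4507) ≡ 1 (mod 17820), hence d ≡ -4507 ≡ 13313 (mod 17820).

13313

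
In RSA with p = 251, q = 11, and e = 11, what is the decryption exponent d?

φ(n) = (p−1)(q−1) = 250·10 = 2500.
Need d with 11·d ≡ 1 (mod 2500). Apply the extended Euclidean algorithm:
2500 = 227×11 + 3
11 = 3×3 + 2
3 = 1×2 + 1
2 = 2×1 + 0
Back-substitute:
1 = 3 − 2
1 = −11 + 4·3
1 = 4·2500 − 909·11
So 11·(-909) ≡ 1 (mod 2500), hence d ≡ -909 ≡ 1591 (mod 2500).

1591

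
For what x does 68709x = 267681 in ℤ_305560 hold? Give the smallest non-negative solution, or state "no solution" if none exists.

First find gcd(68709, 305560):
305560 = 4×68709 + 30724
68709 = 2×30724 + 7261
30724 = 4×7261 + 1680
7261 = 4×1680 + 541
1680 = 3×541 + 57
541 = 9×57 + 28
57 = 2×28 + 1
28 = 28×1 + 0
gcd = 1, so a unique solution mod 305560 exists.
Back-substitute for the Bézout coefficients:
1 = 57 − 2·28
1 = −2·541 + 19·57
1 = 19·1680 − 59·541
1 = −59·7261 + 255·1680
1 = 255·30724 − 1079·7261
1 = −1079·68709 + 2413·30724
1 = 2413·305560 − 10731·68709
So 68709·(-10731) ≡ 1 (mod 305560), giving 68709⁻¹ ≡ 294829.
x ≡ 68709⁻¹·267681 ≡ 294829·267681 ≡ 84749 (mod 305560).

84749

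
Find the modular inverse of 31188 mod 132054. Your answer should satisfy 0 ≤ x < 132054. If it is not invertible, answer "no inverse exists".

Compute gcd(31188, 132054):
132054 = 4*31188 + 7302
31188 = 4*7302 + 1980
7302 = 3*1980 + 1362
1980 = 1*1362 + 618
1362 = 2*618 + 126
618 = 4*126 + 114
126 = 1*114 + 12
114 = 9*12 + 6
12 = 2*6 + 0
gcd(31188, 132054) = 6 ≠ 1, so 31188 has no multiplicative inverse modulo 132054.

no inverse exists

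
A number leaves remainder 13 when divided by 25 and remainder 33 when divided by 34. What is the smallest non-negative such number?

713

Write x = 13 + 25·k. Then 25·k ≡ 33 − 13 ≡ 20 (mod 34).
Need 25⁻¹ mod 34. Extended Euclid on (34, 25):
34 = 1·25 + 9
25 = 2·9 + 7
9 = 1·7 + 2
7 = 3·2 + 1
2 = 2·1 + 0
Back-substitute:
1 = 7 − 3·2
1 = −3·9 + 4·7
1 = 4·25 − 11·9
1 = −11·34 + 15·25
25⁻¹ ≡ 15 (mod 34), so k ≡ 15·20 ≡ 28 (mod 34).
x = 13 + 25·28 = 713.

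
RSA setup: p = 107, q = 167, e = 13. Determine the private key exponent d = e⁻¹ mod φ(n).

14889

φ(n) = (p−1)(q−1) = 106·166 = 17596.
Need d with 13·d ≡ 1 (mod 17596). Apply the extended Euclidean algorithm:
17596 = 1353·13 + 7
13 = 1·7 + 6
7 = 1·6 + 1
6 = 6·1 + 0
Back-substitute:
1 = 7 − 6
1 = −13 + 2·7
1 = 2·17596 − 2707·13
So 13·(-2707) ≡ 1 (mod 17596), hence d ≡ -2707 ≡ 14889 (mod 17596).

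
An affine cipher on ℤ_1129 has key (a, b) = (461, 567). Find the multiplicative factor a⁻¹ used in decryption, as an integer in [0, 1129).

gcd(1129, 461) by repeated division:
1129 = 2×461 + 207
461 = 2×207 + 47
207 = 4×47 + 19
47 = 2×19 + 9
19 = 2×9 + 1
9 = 9×1 + 0
Since gcd(461, 1129) = 1, back-substitute to write 1 as a combination:
1 = 19 − 2·9
1 = −2·47 + 5·19
1 = 5·207 − 22·47
1 = −22·461 + 49·207
1 = 49·1129 − 120·461
Hence 461⁻¹ ≡ -120 ≡ 1009 (mod 1129).

1009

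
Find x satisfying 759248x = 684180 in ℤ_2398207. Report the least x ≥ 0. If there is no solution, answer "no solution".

241032

First find gcd(759248, 2398207):
2398207 = 3*759248 + 120463
759248 = 6*120463 + 36470
120463 = 3*36470 + 11053
36470 = 3*11053 + 3311
11053 = 3*3311 + 1120
3311 = 2*1120 + 1071
1120 = 1*1071 + 49
1071 = 21*49 + 42
49 = 1*42 + 7
42 = 6*7 + 0
gcd = 7 and 7 | 684180, so solutions exist. Divide through by 7: 108464x ≡ 97740 (mod 342601).
Now find 108464⁻¹ mod 342601:
342601 = 3×108464 + 17209
108464 = 6×17209 + 5210
17209 = 3×5210 + 1579
5210 = 3×1579 + 473
1579 = 3×473 + 160
473 = 2×160 + 153
160 = 1×153 + 7
153 = 21×7 + 6
7 = 1×6 + 1
6 = 6×1 + 0
Back-substitute:
1 = 7 − 6
1 = −153 + 22·7
1 = 22·160 − 23·153
1 = −23·473 + 68·160
1 = 68·1579 − 227·473
1 = −227·5210 + 749·1579
1 = 749·17209 − 2474·5210
1 = −2474·108464 + 15593·17209
1 = 15593·342601 − 49253·108464
So 108464·(-49253) ≡ 1 (mod 342601), i.e. 108464⁻¹ ≡ 293348.
Then x ≡ 293348·97740 ≡ 241032 (mod 342601); the smallest non-negative solution is x = 241032.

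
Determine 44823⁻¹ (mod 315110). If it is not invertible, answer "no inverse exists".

Apply the Euclidean algorithm to 315110 and 44823:
315110 = 7×44823 + 1349
44823 = 33×1349 + 306
1349 = 4×306 + 125
306 = 2×125 + 56
125 = 2×56 + 13
56 = 4×13 + 4
13 = 3×4 + 1
4 = 4×1 + 0
The gcd is 1. Working backward:
1 = 13 − 3·4
1 = −3·56 + 13·13
1 = 13·125 − 29·56
1 = −29·306 + 71·125
1 = 71·1349 − 313·306
1 = −313·44823 + 10400·1349
1 = 10400·315110 − 73113·44823
So 44823·(-73113) ≡ 1 (mod 315110), and -73113 ≡ 241997 (mod 315110).

241997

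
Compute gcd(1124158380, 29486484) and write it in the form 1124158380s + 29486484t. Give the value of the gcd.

12

Apply Euclid's algorithm to 1124158380 and 29486484:
1124158380 = 38·29486484 + 3671988
29486484 = 8·3671988 + 110580
3671988 = 33·110580 + 22848
110580 = 4·22848 + 19188
22848 = 1·19188 + 3660
19188 = 5·3660 + 888
3660 = 4·888 + 108
888 = 8·108 + 24
108 = 4·24 + 12
24 = 2·12 + 0
gcd(1124158380, 29486484) = 12.
Express as a combination:
12 = 108 − 4·24
12 = −4·888 + 33·108
12 = 33·3660 − 136·888
12 = −136·19188 + 713·3660
12 = 713·22848 − 849·19188
12 = −849·110580 + 4109·22848
12 = 4109·3671988 − 136446·110580
12 = −136446·29486484 + 1095677·3671988
12 = 1095677·1124158380 − 41772172·29486484
So 12 = (1095677)·1124158380 + (-41772172)·29486484.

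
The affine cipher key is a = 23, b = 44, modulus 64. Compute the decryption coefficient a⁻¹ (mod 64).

39

Extended Euclidean algorithm:
64 = 2*23 + 18
23 = 1*18 + 5
18 = 3*5 + 3
5 = 1*3 + 2
3 = 1*2 + 1
2 = 2*1 + 0
The gcd is 1. Working backward:
1 = 3 − 2
1 = −5 + 2·3
1 = 2·18 − 7·5
1 = −7·23 + 9·18
1 = 9·64 − 25·23
Hence 23⁻¹ ≡ -25 ≡ 39 (mod 64).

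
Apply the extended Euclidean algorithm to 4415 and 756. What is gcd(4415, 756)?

Apply Euclid's algorithm to 4415 and 756:
4415 = 5×756 + 635
756 = 1×635 + 121
635 = 5×121 + 30
121 = 4×30 + 1
30 = 30×1 + 0
gcd(4415, 756) = 1.
Working backward:
1 = 121 − 4·30
1 = −4·635 + 21·121
1 = 21·756 − 25·635
1 = −25·4415 + 146·756
So 1 = (-25)·4415 + (146)·756.

1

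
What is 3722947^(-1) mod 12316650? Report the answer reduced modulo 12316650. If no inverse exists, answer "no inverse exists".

Extended Euclidean algorithm:
12316650 = 3·3722947 + 1147809
3722947 = 3·1147809 + 279520
1147809 = 4·279520 + 29729
279520 = 9·29729 + 11959
29729 = 2·11959 + 5811
11959 = 2·5811 + 337
5811 = 17·337 + 82
337 = 4·82 + 9
82 = 9·9 + 1
9 = 9·1 + 0
gcd = 1, so the inverse exists. Back-substitute:
1 = 82 − 9·9
1 = −9·337 + 37·82
1 = 37·5811 − 638·337
1 = −638·11959 + 1313·5811
1 = 1313·29729 − 3264·11959
1 = −3264·279520 + 30689·29729
1 = 30689·1147809 − 126020·279520
1 = −126020·3722947 + 408749·1147809
1 = 408749·12316650 − 1352267·3722947
Hence 3722947⁻¹ ≡ -1352267 ≡ 10964383 (mod 12316650).

10964383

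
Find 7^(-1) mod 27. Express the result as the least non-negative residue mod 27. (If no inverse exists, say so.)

4

Run Euclid on (27, 7):
27 = 3·7 + 6
7 = 1·6 + 1
6 = 6·1 + 0
Since gcd(7, 27) = 1, back-substitute to write 1 as a combination:
1 = 7 − 6
1 = −27 + 4·7
So 7·4 ≡ 1 (mod 27).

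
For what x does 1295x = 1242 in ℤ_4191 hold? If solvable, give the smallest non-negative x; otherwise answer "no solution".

First find gcd(1295, 4191):
4191 = 3×1295 + 306
1295 = 4×306 + 71
306 = 4×71 + 22
71 = 3×22 + 5
22 = 4×5 + 2
5 = 2×2 + 1
2 = 2×1 + 0
gcd = 1, so a unique solution mod 4191 exists.
Back-substitute for the Bézout coefficients:
1 = 5 − 2·2
1 = −2·22 + 9·5
1 = 9·71 − 29·22
1 = −29·306 + 125·71
1 = 125·1295 − 529·306
1 = −529·4191 + 1712·1295
So 1295·(1712) ≡ 1 (mod 4191), giving 1295⁻¹ ≡ 1712.
x ≡ 1295⁻¹·1242 ≡ 1712·1242 ≡ 1467 (mod 4191).

1467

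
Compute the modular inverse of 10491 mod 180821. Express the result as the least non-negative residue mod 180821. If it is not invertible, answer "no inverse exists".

175047

Run Euclid on (180821, 10491):
180821 = 17·10491 + 2474
10491 = 4·2474 + 595
2474 = 4·595 + 94
595 = 6·94 + 31
94 = 3·31 + 1
31 = 31·1 + 0
The gcd is 1. Working backward:
1 = 94 − 3·31
1 = −3·595 + 19·94
1 = 19·2474 − 79·595
1 = −79·10491 + 335·2474
1 = 335·180821 − 5774·10491
Hence 10491⁻¹ ≡ -5774 ≡ 175047 (mod 180821).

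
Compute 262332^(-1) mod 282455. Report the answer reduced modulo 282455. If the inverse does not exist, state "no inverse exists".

Run Euclid on (282455, 262332):
282455 = 1*262332 + 20123
262332 = 13*20123 + 733
20123 = 27*733 + 332
733 = 2*332 + 69
332 = 4*69 + 56
69 = 1*56 + 13
56 = 4*13 + 4
13 = 3*4 + 1
4 = 4*1 + 0
The gcd is 1. Working backward:
1 = 13 − 3·4
1 = −3·56 + 13·13
1 = 13·69 − 16·56
1 = −16·332 + 77·69
1 = 77·733 − 170·332
1 = −170·20123 + 4667·733
1 = 4667·262332 − 60841·20123
1 = −60841·282455 + 65508·262332
So 262332·65508 ≡ 1 (mod 282455).

65508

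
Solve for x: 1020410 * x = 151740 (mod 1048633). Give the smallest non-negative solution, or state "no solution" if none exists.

19947

First find gcd(1020410, 1048633):
1048633 = 1*1020410 + 28223
1020410 = 36*28223 + 4382
28223 = 6*4382 + 1931
4382 = 2*1931 + 520
1931 = 3*520 + 371
520 = 1*371 + 149
371 = 2*149 + 73
149 = 2*73 + 3
73 = 24*3 + 1
3 = 3*1 + 0
gcd = 1, so a unique solution mod 1048633 exists.
Back-substitute for the Bézout coefficients:
1 = 73 − 24·3
1 = −24·149 + 49·73
1 = 49·371 − 122·149
1 = −122·520 + 171·371
1 = 171·1931 − 635·520
1 = −635·4382 + 1441·1931
1 = 1441·28223 − 9281·4382
1 = −9281·1020410 + 335557·28223
1 = 335557·1048633 − 344838·1020410
So 1020410·(-344838) ≡ 1 (mod 1048633), giving 1020410⁻¹ ≡ 703795.
x ≡ 1020410⁻¹·151740 ≡ 703795·151740 ≡ 19947 (mod 1048633).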